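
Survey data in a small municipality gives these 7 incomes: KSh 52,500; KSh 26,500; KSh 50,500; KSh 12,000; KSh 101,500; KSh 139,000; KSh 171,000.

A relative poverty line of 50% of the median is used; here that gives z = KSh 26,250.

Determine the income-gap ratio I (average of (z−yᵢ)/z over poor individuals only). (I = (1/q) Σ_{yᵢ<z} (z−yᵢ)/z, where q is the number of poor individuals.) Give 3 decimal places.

Below z: KSh 12,000 (q = 1 of N = 7).
Relative gaps: 0.5429; sum = 0.542857.
I averages over the q = 1 poor units only: 0.542857 / 1 = 0.543.

0.543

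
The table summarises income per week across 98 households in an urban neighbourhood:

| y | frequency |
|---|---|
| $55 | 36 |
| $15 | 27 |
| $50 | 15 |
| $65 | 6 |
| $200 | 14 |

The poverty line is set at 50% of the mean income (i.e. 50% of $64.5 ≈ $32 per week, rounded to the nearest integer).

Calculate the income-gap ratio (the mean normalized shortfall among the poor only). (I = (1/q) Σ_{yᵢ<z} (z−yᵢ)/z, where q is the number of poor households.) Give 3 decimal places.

0.531

Below the line: 27×$15 (q = 27 of N = 98).
Shortfall ratios (z−y)/z: 0.5312 (×27); sum = 14.343750.
I averages over the q = 27 poor units only: 14.343750 / 27 = 0.531.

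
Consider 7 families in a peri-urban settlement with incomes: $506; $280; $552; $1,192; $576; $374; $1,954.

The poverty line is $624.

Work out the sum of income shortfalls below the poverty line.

Below z: $280, $374, $506, $552, $576 (q = 5 of N = 7).
Individual gaps: 624−280 = 344; 624−374 = 250; 624−506 = 118; 624−552 = 72; 624−576 = 48.
Aggregate gap = $832.

$832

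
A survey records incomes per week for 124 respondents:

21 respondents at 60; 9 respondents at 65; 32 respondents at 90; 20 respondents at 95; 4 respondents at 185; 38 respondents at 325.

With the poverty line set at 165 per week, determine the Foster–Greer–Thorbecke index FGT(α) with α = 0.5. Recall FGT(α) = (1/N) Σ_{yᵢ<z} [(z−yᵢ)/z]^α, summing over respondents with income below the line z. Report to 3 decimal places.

0.471

Below the line: 21×60, 9×65, 32×90, 20×95 (q = 82 of N = 124).
Normalized shortfalls: (165−60)/165 = 0.6364 (×21); (165−65)/165 = 0.6061 (×9); (165−90)/165 = 0.4545 (×32); (165−95)/165 = 0.4242 (×20).
Raised to α = 0.5: 0.79772 (×21); 0.77850 (×9); 0.67420 (×32); 0.65134 (×20).
Sum = 58.359870; FGT(0.5) = 58.359870 / 124 = 0.471.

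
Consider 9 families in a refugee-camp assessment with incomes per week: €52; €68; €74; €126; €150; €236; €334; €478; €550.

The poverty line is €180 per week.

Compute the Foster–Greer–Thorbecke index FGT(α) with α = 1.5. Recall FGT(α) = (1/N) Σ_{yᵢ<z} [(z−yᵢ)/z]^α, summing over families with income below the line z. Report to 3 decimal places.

0.197

Poor units: €52, €68, €74, €126, €150 (q = 5 of N = 9).
Gap ratios (z−y)/z: (180−52)/180 = 0.7111; (180−68)/180 = 0.6222; (180−74)/180 = 0.5889; (180−126)/180 = 0.3000; (180−150)/180 = 0.1667.
Raised to α = 1.5: 0.59966; 0.49082; 0.45191; 0.16432; 0.06804.
Sum = 1.774743; FGT(1.5) = 1.774743 / 9 = 0.197.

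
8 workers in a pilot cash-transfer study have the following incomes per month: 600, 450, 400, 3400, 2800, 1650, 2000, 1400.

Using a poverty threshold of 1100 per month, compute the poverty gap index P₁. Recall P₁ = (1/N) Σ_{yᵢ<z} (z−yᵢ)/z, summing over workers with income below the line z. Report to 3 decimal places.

Below z: 400, 450, 600 (q = 3 of N = 8).
Relative gaps: (1100−400)/1100 = 0.6364; (1100−450)/1100 = 0.5909; (1100−600)/1100 = 0.4545.
Σ = 1.681818. Dividing by the full population N = 8 gives P₁ = 0.210.

0.210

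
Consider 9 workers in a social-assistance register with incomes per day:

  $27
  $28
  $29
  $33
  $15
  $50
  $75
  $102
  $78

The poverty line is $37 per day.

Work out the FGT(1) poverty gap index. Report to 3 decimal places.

Poor units: $15, $27, $28, $29, $33 (q = 5 of N = 9).
Normalized shortfalls: (37−15)/37 = 0.5946; (37−27)/37 = 0.2703; (37−28)/37 = 0.2432; (37−29)/37 = 0.2162; (37−33)/37 = 0.1081.
Sum of shortfalls = 1.432432; P₁ averages over all N: 1.432432 / 9 = 0.159.

0.159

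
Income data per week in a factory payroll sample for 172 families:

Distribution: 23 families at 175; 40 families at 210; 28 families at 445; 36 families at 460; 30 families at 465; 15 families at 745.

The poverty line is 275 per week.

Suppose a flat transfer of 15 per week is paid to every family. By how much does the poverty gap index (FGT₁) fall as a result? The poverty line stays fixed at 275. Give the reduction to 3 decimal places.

0.020

Before: below the line — 23×175, 40×210; poverty gap index (FGT₁) = 0.10359.
After the 15 transfer: below the line — 23×190, 40×225; poverty gap index (FGT₁) = 0.08362.
Reduction = 0.10359 − 0.08362 = 0.020.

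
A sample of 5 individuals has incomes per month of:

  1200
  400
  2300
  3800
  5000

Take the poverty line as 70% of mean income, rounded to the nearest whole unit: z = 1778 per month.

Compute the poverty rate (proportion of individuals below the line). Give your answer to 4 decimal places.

0.4000

2 of the 5 individuals have income below 1778.
H = 2/5 = 0.4000.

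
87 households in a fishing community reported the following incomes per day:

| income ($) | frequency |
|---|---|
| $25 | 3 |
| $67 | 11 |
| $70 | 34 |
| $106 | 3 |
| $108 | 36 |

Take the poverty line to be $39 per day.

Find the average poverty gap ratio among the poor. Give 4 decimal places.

Below z: 3×$25 (q = 3 of N = 87).
Shortfall ratios (z−y)/z: 0.3590 (×3); sum = 1.076923.
The income-gap ratio divides by q (the poor only): 1.076923 / 3 = 0.3590.

0.3590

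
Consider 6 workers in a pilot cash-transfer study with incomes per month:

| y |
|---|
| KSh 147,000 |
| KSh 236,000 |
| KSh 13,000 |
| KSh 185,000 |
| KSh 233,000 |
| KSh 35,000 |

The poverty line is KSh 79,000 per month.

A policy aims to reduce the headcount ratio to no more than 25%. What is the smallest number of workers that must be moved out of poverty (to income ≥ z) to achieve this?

Currently q = 2 of N = 6 are below the line (H = 0.333).
A headcount ratio of at most 25% allows at most ⌊0.25 × 6⌋ = 1 poor workers.
So at least 2 − 1 = 1 must be lifted.

1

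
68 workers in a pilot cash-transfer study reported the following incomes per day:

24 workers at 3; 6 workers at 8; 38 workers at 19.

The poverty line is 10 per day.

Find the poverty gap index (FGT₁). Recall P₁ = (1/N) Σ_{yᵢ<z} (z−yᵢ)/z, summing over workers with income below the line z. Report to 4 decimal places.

0.2647

Poor units: 24×3, 6×8 (q = 30 of N = 68).
Shortfall ratios: (10−3)/10 = 0.7000 (×24); (10−8)/10 = 0.2000 (×6).
Σ = 18.000000. Dividing by the full population N = 68 gives P₁ = 0.2647.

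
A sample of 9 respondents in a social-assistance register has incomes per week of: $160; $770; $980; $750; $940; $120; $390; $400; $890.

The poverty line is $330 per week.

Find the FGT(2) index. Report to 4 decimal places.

0.0745

Incomes under z: $120, $160 (q = 2 of N = 9).
Normalized shortfalls: (330−120)/330 = 0.6364; (330−160)/330 = 0.5152.
Squared: 0.4050; 0.2654.
Sum = 0.670340; P₂ = 0.670340 / 9 = 0.0745.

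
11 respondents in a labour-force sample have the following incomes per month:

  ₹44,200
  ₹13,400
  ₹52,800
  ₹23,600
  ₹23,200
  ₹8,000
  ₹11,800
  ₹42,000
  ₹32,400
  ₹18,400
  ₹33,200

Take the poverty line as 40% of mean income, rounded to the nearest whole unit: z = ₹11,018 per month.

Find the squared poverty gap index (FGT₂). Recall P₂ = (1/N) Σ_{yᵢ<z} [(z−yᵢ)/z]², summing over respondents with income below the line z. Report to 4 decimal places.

Poor units: ₹8,000 (q = 1 of N = 11).
Normalized shortfalls: (11018−8000)/11018 = 0.2739.
Squared: 0.0750.
Sum = 0.075030; P₂ = 0.075030 / 11 = 0.0068.

0.0068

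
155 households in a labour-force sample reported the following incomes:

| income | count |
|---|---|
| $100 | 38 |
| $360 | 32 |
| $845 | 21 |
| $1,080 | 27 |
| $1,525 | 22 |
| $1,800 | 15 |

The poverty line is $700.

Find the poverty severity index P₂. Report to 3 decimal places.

Poor units: 38×$100, 32×$360 (q = 70 of N = 155).
Shortfall ratios: (700−100)/700 = 0.8571 (×38); (700−360)/700 = 0.4857 (×32).
Squared: 0.7347 (×38); 0.2359 (×32).
Sum = 35.467755; P₂ = 35.467755 / 155 = 0.229.

0.229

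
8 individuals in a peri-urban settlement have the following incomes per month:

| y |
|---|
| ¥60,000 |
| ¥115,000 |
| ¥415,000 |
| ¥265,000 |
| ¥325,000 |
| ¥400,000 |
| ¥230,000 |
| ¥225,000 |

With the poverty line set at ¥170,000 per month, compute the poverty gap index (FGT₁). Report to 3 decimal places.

0.121

Below z: ¥60,000, ¥115,000 (q = 2 of N = 8).
Shortfall ratios: (170000−60000)/170000 = 0.6471; (170000−115000)/170000 = 0.3235.
Sum of shortfalls = 0.970588; P₁ averages over all N: 0.970588 / 8 = 0.121.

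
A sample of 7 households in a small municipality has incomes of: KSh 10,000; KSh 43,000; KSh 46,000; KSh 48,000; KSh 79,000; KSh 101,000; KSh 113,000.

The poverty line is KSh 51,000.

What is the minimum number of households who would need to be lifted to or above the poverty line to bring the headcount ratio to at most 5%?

4 of the 7 households are poor, so H = 4/7 = 0.571.
A headcount ratio of at most 5% allows at most ⌊0.05 × 7⌋ = 0 poor households.
So at least 4 − 0 = 4 must be lifted.

4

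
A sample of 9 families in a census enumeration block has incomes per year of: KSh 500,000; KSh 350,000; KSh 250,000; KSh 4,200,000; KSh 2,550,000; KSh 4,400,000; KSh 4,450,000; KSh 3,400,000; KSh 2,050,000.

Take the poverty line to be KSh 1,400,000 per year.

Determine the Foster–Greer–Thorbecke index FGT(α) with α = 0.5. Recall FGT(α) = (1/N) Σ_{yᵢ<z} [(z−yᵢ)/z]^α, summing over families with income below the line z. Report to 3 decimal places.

0.286

Poor units: KSh 250,000, KSh 350,000, KSh 500,000 (q = 3 of N = 9).
Normalized shortfalls: (1400000−250000)/1400000 = 0.8214; (1400000−350000)/1400000 = 0.7500; (1400000−500000)/1400000 = 0.6429.
Raised to α = 0.5: 0.90633; 0.86603; 0.80178.
Sum = 2.574136; FGT(0.5) = 2.574136 / 9 = 0.286.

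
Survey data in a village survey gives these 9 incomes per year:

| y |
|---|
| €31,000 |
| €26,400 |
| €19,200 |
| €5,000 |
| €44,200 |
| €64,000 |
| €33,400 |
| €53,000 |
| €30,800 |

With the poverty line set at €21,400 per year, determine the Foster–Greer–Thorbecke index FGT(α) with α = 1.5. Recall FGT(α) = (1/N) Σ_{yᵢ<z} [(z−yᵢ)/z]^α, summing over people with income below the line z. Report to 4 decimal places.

0.0782

Incomes under z: €5,000, €19,200 (q = 2 of N = 9).
Shortfall ratios: (21400−5000)/21400 = 0.7664; (21400−19200)/21400 = 0.1028.
Raised to α = 1.5: 0.67088; 0.03296.
Sum = 0.703842; FGT(1.5) = 0.703842 / 9 = 0.0782.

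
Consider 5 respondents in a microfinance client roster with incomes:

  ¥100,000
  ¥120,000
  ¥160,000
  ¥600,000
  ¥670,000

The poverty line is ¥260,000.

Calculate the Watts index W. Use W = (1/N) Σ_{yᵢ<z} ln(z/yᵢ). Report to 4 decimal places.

0.4428

Incomes under z: ¥100,000, ¥120,000, ¥160,000 (q = 3 of N = 5).
ln(z/y) terms: ln(260000/100000) = 0.9555; ln(260000/120000) = 0.7732; ln(260000/160000) = 0.4855.
W = 2.214209 / 5 = 0.4428.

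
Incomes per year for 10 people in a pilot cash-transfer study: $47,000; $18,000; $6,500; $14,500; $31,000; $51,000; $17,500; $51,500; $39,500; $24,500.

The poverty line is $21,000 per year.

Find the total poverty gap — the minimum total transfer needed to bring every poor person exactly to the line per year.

$27,500

Below z: $6,500, $14,500, $17,500, $18,000 (q = 4 of N = 10).
Individual gaps: 21000−6500 = 14500; 21000−14500 = 6500; 21000−17500 = 3500; 21000−18000 = 3000.
Aggregate gap = $27,500.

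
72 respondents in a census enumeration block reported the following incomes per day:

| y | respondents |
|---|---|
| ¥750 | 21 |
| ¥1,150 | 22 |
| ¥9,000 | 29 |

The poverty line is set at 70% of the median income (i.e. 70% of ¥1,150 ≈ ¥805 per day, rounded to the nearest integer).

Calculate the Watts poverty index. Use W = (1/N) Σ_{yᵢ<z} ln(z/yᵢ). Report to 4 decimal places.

Below the line: 21×¥750 (q = 21 of N = 72).
Log gaps: ln(805/750) = 0.0708 (×21).
W = 1.486150 / 72 = 0.0206.

0.0206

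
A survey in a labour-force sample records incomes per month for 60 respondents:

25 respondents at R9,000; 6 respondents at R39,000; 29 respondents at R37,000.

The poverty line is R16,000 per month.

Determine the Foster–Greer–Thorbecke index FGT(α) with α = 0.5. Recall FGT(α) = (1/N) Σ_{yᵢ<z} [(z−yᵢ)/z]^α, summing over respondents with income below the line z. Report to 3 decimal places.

0.276

Incomes under z: 25×R9,000 (q = 25 of N = 60).
Gap ratios (z−y)/z: (16000−9000)/16000 = 0.4375 (×25).
Raised to α = 0.5: 0.66144 (×25).
Sum = 16.535946; FGT(0.5) = 16.535946 / 60 = 0.276.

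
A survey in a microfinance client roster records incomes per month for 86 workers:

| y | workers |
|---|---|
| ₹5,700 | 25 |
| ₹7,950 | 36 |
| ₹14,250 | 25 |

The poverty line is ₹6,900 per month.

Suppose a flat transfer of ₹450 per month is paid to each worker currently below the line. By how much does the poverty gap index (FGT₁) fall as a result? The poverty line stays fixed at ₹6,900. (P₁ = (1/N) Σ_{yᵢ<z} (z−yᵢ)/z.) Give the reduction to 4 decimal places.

Before: below the line — 25×₹5,700; poverty gap index (FGT₁) = 0.050556.
After the ₹450 transfer: below the line — 25×₹6,150; poverty gap index (FGT₁) = 0.031598.
Reduction = 0.050556 − 0.031598 = 0.0190.

0.0190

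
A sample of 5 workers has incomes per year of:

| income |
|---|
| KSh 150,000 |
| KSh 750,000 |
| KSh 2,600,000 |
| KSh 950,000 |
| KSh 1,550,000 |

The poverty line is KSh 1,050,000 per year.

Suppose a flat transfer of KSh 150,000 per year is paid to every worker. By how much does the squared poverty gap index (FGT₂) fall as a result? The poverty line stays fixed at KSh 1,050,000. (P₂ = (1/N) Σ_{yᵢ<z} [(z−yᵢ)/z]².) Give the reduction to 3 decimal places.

Before: below the line — KSh 150,000, KSh 750,000, KSh 950,000; squared poverty gap index (FGT₂) = 0.16508.
After the KSh 150,000 transfer: below the line — KSh 300,000, KSh 900,000; squared poverty gap index (FGT₂) = 0.10612.
Reduction = 0.16508 − 0.10612 = 0.059.

0.059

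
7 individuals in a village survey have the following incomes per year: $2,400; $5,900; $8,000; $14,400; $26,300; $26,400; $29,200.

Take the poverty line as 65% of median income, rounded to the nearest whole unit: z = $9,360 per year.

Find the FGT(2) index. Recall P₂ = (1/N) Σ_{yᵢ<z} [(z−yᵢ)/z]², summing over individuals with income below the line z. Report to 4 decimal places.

Below z: $2,400, $5,900, $8,000 (q = 3 of N = 7).
Gap ratios (z−y)/z: (9360−2400)/9360 = 0.7436; (9360−5900)/9360 = 0.3697; (9360−8000)/9360 = 0.1453.
Squared: 0.5529; 0.1366; 0.0211.
Sum = 0.710685; P₂ = 0.710685 / 7 = 0.1015.

0.1015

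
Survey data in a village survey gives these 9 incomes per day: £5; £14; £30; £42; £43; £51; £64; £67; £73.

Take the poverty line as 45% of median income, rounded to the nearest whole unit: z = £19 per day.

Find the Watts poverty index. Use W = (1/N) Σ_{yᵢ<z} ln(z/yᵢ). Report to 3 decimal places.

0.182

Poor units: £5, £14 (q = 2 of N = 9).
ln(z/y) terms: ln(19/5) = 1.3350; ln(19/14) = 0.3054.
W = 1.640383 / 9 = 0.182.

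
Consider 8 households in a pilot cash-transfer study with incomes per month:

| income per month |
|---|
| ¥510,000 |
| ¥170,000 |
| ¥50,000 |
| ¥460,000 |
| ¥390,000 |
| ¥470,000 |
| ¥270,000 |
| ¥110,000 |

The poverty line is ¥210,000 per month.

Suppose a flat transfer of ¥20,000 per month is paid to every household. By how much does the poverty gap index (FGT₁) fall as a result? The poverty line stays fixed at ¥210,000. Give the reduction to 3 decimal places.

0.036

Before: below the line — ¥50,000, ¥110,000, ¥170,000; poverty gap index (FGT₁) = 0.17857.
After the ¥20,000 transfer: below the line — ¥70,000, ¥130,000, ¥190,000; poverty gap index (FGT₁) = 0.14286.
Reduction = 0.17857 − 0.14286 = 0.036.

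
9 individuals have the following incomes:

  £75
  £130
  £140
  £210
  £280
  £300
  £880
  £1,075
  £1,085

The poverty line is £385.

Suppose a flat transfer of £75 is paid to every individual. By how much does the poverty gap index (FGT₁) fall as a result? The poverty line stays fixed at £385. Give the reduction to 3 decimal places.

Before: below the line — £75, £130, £140, £210, £280, £300; poverty gap index (FGT₁) = 0.33911.
After the £75 transfer: below the line — £150, £205, £215, £285, £355, £375; poverty gap index (FGT₁) = 0.20924.
Reduction = 0.33911 − 0.20924 = 0.130.

0.130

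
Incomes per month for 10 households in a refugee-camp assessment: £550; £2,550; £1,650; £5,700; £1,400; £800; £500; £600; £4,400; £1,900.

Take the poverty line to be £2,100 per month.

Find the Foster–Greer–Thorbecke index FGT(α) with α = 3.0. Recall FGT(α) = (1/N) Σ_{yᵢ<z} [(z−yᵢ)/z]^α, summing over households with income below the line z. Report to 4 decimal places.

Poor units: £500, £550, £600, £800, £1,400, £1,650, £1,900 (q = 7 of N = 10).
Shortfall ratios: (2100−500)/2100 = 0.7619; (2100−550)/2100 = 0.7381; (2100−600)/2100 = 0.7143; (2100−800)/2100 = 0.6190; (2100−1400)/2100 = 0.3333; (2100−1650)/2100 = 0.2143; (2100−1900)/2100 = 0.0952.
Raised to α = 3.0: 0.44228; 0.40210; 0.36443; 0.23723; 0.03704; 0.00984; 0.00086.
Sum = 1.493791; FGT(3.0) = 1.493791 / 10 = 0.1494.

0.1494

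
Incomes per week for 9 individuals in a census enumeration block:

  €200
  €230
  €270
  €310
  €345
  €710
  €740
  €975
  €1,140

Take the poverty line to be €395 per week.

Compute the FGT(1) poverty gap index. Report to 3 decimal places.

0.174

Below the line: €200, €230, €270, €310, €345 (q = 5 of N = 9).
Normalized shortfalls: (395−200)/395 = 0.4937; (395−230)/395 = 0.4177; (395−270)/395 = 0.3165; (395−310)/395 = 0.2152; (395−345)/395 = 0.1266.
Σ = 1.569620. Dividing by the full population N = 9 gives P₁ = 0.174.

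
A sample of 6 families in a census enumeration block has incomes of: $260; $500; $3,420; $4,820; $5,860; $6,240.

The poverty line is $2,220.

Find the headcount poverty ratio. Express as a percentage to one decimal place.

2 of the 6 families have income below $2,220.
H = 2/6 = 33.3%.

33.3%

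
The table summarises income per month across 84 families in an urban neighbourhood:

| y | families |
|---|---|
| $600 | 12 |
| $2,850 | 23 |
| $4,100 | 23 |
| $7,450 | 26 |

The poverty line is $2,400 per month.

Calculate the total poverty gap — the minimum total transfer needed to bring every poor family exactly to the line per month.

$21,600

Below the line: 12×$600 (q = 12 of N = 84).
Individual gaps: 12×(2400−600) = 21600.
Aggregate gap = $21,600.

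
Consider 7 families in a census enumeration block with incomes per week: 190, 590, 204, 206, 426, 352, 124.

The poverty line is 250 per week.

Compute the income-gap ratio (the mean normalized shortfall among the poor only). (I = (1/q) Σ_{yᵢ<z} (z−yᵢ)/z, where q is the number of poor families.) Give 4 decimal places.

0.2760

Below the line: 124, 190, 204, 206 (q = 4 of N = 7).
Relative gaps: 0.5040, 0.2400, 0.1840, 0.1760; sum = 1.104000.
I averages over the q = 4 poor units only: 1.104000 / 4 = 0.2760.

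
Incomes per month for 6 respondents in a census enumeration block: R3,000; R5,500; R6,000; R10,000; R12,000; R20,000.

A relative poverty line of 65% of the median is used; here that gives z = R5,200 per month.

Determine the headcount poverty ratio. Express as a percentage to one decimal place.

1 of the 6 respondents have income below R5,200.
H = 1/6 = 16.7%.

16.7%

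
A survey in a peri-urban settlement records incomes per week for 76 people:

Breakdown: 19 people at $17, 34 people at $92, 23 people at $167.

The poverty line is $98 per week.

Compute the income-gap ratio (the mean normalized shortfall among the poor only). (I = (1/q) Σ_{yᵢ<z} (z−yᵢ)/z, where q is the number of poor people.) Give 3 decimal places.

Incomes under z: 19×$17, 34×$92 (q = 53 of N = 76).
Shortfall ratios (z−y)/z: 0.8265 (×19), 0.0612 (×34); sum = 17.785714.
I averages over the q = 53 poor units only: 17.785714 / 53 = 0.336.

0.336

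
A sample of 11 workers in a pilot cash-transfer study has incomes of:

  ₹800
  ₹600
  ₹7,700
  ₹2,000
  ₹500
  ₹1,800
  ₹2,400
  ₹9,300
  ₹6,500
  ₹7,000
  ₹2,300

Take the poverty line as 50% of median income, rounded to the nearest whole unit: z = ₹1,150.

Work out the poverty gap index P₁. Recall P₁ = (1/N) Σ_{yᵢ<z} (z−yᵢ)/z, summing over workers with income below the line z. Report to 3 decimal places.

Below the line: ₹500, ₹600, ₹800 (q = 3 of N = 11).
Gap ratios (z−y)/z: (1150−500)/1150 = 0.5652; (1150−600)/1150 = 0.4783; (1150−800)/1150 = 0.3043.
Σ = 1.347826. Dividing by the full population N = 11 gives P₁ = 0.123.

0.123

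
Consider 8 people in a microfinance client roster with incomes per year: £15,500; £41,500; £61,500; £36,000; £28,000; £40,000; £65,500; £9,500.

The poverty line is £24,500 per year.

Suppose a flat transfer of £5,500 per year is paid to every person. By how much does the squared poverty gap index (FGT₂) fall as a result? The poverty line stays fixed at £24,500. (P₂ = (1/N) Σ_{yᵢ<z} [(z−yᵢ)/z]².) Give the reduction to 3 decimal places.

Before: below the line — £9,500, £15,500; squared poverty gap index (FGT₂) = 0.06372.
After the £5,500 transfer: below the line — £15,000, £21,000; squared poverty gap index (FGT₂) = 0.02135.
Reduction = 0.06372 − 0.02135 = 0.042.

0.042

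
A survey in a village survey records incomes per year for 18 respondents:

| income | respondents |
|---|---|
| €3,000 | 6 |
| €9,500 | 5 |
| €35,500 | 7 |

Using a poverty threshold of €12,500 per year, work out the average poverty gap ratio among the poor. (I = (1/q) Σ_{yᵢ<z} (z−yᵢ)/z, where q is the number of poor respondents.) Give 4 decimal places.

0.5236

Poor units: 6×€3,000, 5×€9,500 (q = 11 of N = 18).
Relative gaps: 0.7600 (×6), 0.2400 (×5); sum = 5.760000.
I averages over the q = 11 poor units only: 5.760000 / 11 = 0.5236.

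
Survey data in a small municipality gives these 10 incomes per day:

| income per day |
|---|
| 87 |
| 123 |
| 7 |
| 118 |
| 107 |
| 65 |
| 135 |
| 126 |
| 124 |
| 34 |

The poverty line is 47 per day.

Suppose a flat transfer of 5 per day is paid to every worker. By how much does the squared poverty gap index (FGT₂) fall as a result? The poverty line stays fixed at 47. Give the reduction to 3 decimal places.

Before: below the line — 7, 34; squared poverty gap index (FGT₂) = 0.08008.
After the 5 transfer: below the line — 12, 39; squared poverty gap index (FGT₂) = 0.05835.
Reduction = 0.08008 − 0.05835 = 0.022.

0.022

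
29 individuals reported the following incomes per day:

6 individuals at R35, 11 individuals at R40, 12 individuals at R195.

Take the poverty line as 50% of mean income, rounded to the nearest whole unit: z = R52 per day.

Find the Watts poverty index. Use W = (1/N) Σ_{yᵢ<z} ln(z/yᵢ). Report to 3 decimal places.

0.181

Below the line: 6×R35, 11×R40 (q = 17 of N = 29).
ln(z/y) terms: ln(52/35) = 0.3959 (×6); ln(52/40) = 0.2624 (×11).
W = 5.261381 / 29 = 0.181.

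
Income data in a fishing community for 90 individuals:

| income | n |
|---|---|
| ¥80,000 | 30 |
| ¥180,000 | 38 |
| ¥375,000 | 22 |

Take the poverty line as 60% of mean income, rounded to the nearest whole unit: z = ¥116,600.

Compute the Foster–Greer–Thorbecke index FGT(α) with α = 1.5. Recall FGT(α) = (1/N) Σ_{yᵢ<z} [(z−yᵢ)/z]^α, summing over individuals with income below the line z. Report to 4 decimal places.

Below z: 30×¥80,000 (q = 30 of N = 90).
Relative gaps: (116600−80000)/116600 = 0.3139 (×30).
Raised to α = 1.5: 0.17586 (×30).
Sum = 5.275882; FGT(1.5) = 5.275882 / 90 = 0.0586.

0.0586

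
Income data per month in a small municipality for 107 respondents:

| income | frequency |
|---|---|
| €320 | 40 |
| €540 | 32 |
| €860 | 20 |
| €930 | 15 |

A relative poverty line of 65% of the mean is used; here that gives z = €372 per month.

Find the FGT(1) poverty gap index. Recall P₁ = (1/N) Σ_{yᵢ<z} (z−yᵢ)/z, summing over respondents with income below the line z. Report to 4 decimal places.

0.0523

Below the line: 40×€320 (q = 40 of N = 107).
Normalized shortfalls: (372−320)/372 = 0.1398 (×40).
Sum of shortfalls = 5.591398; P₁ averages over all N: 5.591398 / 107 = 0.0523.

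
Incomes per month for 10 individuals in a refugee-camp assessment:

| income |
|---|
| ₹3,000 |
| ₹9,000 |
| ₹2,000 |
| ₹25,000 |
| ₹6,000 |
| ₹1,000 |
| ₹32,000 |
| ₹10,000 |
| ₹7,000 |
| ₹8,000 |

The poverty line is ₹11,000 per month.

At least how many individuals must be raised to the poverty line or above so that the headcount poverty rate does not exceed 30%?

5

8 of the 10 individuals are poor, so H = 8/10 = 0.800.
A headcount ratio of at most 30% allows at most ⌊0.30 × 10⌋ = 3 poor individuals.
So at least 8 − 3 = 5 must be lifted.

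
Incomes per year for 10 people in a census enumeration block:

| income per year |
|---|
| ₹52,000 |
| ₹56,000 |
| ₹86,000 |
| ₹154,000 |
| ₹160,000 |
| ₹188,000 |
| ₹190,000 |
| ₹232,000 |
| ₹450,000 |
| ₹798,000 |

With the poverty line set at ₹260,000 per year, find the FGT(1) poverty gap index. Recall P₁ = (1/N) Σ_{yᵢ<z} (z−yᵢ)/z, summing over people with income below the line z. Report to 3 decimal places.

Below the line: ₹52,000, ₹56,000, ₹86,000, ₹154,000, ₹160,000, ₹188,000, ₹190,000, ₹232,000 (q = 8 of N = 10).
Normalized shortfalls: (260000−52000)/260000 = 0.8000; (260000−56000)/260000 = 0.7846; (260000−86000)/260000 = 0.6692; (260000−154000)/260000 = 0.4077; (260000−160000)/260000 = 0.3846; (260000−188000)/260000 = 0.2769; (260000−190000)/260000 = 0.2692; (260000−232000)/260000 = 0.1077.
Sum of shortfalls = 3.700000; P₁ averages over all N: 3.700000 / 10 = 0.370.

0.370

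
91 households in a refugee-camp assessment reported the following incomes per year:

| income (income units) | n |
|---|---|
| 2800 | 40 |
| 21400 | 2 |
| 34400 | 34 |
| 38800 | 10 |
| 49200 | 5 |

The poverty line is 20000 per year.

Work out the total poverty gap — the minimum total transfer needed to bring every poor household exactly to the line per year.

688000

Poor units: 40×2800 (q = 40 of N = 91).
Individual gaps: 40×(20000−2800) = 688000.
Aggregate gap = 688000.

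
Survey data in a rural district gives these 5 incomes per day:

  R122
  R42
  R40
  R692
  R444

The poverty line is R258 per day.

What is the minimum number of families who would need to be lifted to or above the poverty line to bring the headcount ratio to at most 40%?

Currently q = 3 of N = 5 are below the line (H = 0.600).
A headcount ratio of at most 40% allows at most ⌊0.40 × 5⌋ = 2 poor families.
So at least 3 − 2 = 1 must be lifted.

1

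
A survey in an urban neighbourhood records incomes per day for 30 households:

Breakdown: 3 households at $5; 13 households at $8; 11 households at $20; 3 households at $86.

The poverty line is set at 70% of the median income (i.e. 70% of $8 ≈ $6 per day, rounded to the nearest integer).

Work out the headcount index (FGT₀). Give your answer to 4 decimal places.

3 of the 30 households have income below $6.
H = 3/30 = 0.1000.

0.1000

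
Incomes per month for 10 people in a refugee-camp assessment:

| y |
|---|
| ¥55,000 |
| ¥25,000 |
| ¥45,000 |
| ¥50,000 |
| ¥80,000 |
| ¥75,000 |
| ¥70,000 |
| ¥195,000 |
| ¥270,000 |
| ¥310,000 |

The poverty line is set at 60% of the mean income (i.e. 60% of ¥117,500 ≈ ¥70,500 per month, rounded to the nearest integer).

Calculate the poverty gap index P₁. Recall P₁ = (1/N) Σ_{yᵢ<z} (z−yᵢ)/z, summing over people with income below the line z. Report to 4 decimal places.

0.1525

Below z: ¥25,000, ¥45,000, ¥50,000, ¥55,000, ¥70,000 (q = 5 of N = 10).
Relative gaps: (70500−25000)/70500 = 0.6454; (70500−45000)/70500 = 0.3617; (70500−50000)/70500 = 0.2908; (70500−55000)/70500 = 0.2199; (70500−70000)/70500 = 0.0071.
Σ = 1.524823. Dividing by the full population N = 10 gives P₁ = 0.1525.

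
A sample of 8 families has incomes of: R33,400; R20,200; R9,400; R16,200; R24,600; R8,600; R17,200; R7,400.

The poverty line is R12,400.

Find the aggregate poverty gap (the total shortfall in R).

R11,800

Below the line: R7,400, R8,600, R9,400 (q = 3 of N = 8).
Individual gaps: 12400−7400 = 5000; 12400−8600 = 3800; 12400−9400 = 3000.
Aggregate gap = R11,800.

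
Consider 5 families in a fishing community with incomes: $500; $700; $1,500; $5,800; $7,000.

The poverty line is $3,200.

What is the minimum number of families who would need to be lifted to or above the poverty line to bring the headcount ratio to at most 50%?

1

3 of the 5 families are poor, so H = 3/5 = 0.600.
A headcount ratio of at most 50% allows at most ⌊0.50 × 5⌋ = 2 poor families.
So at least 3 − 2 = 1 must be lifted.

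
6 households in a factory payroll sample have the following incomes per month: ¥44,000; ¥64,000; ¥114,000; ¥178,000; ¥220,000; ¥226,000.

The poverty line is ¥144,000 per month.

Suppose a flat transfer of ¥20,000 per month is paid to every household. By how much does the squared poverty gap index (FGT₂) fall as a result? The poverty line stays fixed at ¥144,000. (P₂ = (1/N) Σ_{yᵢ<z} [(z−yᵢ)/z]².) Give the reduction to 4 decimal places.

0.0579

Before: below the line — ¥44,000, ¥64,000, ¥114,000; squared poverty gap index (FGT₂) = 0.139050.
After the ¥20,000 transfer: below the line — ¥64,000, ¥84,000, ¥134,000; squared poverty gap index (FGT₂) = 0.081179.
Reduction = 0.139050 − 0.081179 = 0.0579.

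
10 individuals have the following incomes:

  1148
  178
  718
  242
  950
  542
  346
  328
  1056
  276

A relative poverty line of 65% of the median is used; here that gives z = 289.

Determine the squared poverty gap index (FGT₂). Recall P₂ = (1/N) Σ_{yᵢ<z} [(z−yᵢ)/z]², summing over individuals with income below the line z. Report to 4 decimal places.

Poor units: 178, 242, 276 (q = 3 of N = 10).
Relative gaps: (289−178)/289 = 0.3841; (289−242)/289 = 0.1626; (289−276)/289 = 0.0450.
Squared: 0.1475; 0.0264; 0.0020.
Sum = 0.175992; P₂ = 0.175992 / 10 = 0.0176.

0.0176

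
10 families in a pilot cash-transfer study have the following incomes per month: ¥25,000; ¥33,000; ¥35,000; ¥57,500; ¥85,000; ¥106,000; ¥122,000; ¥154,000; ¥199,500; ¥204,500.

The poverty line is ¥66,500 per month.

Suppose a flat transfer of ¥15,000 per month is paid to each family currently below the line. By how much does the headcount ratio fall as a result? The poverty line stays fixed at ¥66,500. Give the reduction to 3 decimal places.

0.100

Before: below the line — ¥25,000, ¥33,000, ¥35,000, ¥57,500; headcount ratio = 0.40000.
After the ¥15,000 transfer: below the line — ¥40,000, ¥48,000, ¥50,000; headcount ratio = 0.30000.
Reduction = 0.40000 − 0.30000 = 0.100.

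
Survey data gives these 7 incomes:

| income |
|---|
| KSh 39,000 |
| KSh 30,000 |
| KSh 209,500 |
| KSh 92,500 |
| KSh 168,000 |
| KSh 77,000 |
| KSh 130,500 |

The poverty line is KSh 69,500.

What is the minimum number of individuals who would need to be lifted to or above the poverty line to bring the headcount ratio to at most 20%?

Currently q = 2 of N = 7 are below the line (H = 0.286).
A headcount ratio of at most 20% allows at most ⌊0.20 × 7⌋ = 1 poor individuals.
So at least 2 − 1 = 1 must be lifted.

1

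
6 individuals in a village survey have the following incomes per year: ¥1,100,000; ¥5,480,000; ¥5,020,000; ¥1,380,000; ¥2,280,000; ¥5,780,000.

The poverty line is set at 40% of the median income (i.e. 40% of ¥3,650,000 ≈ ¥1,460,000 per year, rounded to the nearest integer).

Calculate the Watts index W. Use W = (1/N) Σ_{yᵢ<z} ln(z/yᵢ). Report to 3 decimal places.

Below z: ¥1,100,000, ¥1,380,000 (q = 2 of N = 6).
Log shortfalls: ln(1460000/1100000) = 0.2831; ln(1460000/1380000) = 0.0564.
W = 0.339479 / 6 = 0.057.

0.057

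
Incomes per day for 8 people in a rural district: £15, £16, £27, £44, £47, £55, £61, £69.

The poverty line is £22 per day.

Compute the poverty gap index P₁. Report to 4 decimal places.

Below z: £15, £16 (q = 2 of N = 8).
Shortfall ratios: (22−15)/22 = 0.3182; (22−16)/22 = 0.2727.
Σ = 0.590909. Dividing by the full population N = 8 gives P₁ = 0.0739.

0.0739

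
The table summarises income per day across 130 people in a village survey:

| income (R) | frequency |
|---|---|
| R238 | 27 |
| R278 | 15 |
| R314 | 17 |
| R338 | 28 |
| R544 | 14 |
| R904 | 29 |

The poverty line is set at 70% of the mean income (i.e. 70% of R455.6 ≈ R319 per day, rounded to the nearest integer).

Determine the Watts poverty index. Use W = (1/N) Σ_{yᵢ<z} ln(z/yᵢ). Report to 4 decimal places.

0.0788

Below the line: 27×R238, 15×R278, 17×R314 (q = 59 of N = 130).
Log shortfalls: ln(319/238) = 0.2929 (×27); ln(319/278) = 0.1376 (×15); ln(319/314) = 0.0158 (×17).
W = 10.240969 / 130 = 0.0788.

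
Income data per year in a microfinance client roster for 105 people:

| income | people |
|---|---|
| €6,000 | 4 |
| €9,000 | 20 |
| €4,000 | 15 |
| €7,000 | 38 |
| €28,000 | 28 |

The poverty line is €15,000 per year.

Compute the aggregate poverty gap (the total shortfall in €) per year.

€625,000

Incomes under z: 15×€4,000, 4×€6,000, 38×€7,000, 20×€9,000 (q = 77 of N = 105).
Individual gaps: 15×(15000−4000) = 165000; 4×(15000−6000) = 36000; 38×(15000−7000) = 304000; 20×(15000−9000) = 120000.
Aggregate gap = €625,000.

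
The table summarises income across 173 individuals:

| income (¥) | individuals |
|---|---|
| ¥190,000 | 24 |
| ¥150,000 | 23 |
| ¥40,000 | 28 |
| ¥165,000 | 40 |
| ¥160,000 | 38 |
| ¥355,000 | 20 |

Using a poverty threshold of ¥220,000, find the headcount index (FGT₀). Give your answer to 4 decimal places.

0.8844

153 of the 173 individuals have income below ¥220,000.
H = 153/173 = 0.8844.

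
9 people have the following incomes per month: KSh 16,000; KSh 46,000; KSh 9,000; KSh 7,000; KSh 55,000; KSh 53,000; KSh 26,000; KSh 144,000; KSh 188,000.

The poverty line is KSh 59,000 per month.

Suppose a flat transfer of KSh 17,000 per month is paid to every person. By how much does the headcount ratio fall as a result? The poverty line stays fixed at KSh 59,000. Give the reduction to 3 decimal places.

Before: below the line — KSh 7,000, KSh 9,000, KSh 16,000, KSh 26,000, KSh 46,000, KSh 53,000, KSh 55,000; headcount ratio = 0.77778.
After the KSh 17,000 transfer: below the line — KSh 24,000, KSh 26,000, KSh 33,000, KSh 43,000; headcount ratio = 0.44444.
Reduction = 0.77778 − 0.44444 = 0.333.

0.333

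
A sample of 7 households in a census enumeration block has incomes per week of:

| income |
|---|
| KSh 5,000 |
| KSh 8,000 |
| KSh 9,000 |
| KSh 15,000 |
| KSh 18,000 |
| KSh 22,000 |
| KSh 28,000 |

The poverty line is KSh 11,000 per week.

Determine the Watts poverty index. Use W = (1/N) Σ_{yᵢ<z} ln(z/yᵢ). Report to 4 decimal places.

0.1868

Incomes under z: KSh 5,000, KSh 8,000, KSh 9,000 (q = 3 of N = 7).
ln(z/y) terms: ln(11000/5000) = 0.7885; ln(11000/8000) = 0.3185; ln(11000/9000) = 0.2007.
W = 1.307582 / 7 = 0.1868.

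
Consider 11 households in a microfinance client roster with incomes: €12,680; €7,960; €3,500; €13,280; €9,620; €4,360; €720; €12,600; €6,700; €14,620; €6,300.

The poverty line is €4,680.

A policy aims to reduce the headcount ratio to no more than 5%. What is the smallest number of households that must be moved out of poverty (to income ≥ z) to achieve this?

3 of the 11 households are poor, so H = 3/11 = 0.273.
A headcount ratio of at most 5% allows at most ⌊0.05 × 11⌋ = 0 poor households.
So at least 3 − 0 = 3 must be lifted.

3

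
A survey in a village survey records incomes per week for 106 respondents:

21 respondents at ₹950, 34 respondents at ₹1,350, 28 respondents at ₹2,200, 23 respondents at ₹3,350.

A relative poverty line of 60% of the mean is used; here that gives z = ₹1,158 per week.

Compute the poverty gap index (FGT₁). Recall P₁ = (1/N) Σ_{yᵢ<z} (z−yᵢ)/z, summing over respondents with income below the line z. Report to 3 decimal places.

0.036

Incomes under z: 21×₹950 (q = 21 of N = 106).
Normalized shortfalls: (1158−950)/1158 = 0.1796 (×21).
Sum of shortfalls = 3.772021; P₁ averages over all N: 3.772021 / 106 = 0.036.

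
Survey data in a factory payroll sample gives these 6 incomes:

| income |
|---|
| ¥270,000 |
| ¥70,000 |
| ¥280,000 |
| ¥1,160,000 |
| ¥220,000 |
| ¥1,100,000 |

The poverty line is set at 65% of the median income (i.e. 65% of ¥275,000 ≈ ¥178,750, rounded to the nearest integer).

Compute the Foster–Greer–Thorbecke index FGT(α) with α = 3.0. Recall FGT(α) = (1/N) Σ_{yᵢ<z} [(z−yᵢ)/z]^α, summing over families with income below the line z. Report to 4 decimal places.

0.0375

Below the line: ¥70,000 (q = 1 of N = 6).
Normalized shortfalls: (178750−70000)/178750 = 0.6084.
Raised to α = 3.0: 0.22519.
Sum = 0.225190; FGT(3.0) = 0.225190 / 6 = 0.0375.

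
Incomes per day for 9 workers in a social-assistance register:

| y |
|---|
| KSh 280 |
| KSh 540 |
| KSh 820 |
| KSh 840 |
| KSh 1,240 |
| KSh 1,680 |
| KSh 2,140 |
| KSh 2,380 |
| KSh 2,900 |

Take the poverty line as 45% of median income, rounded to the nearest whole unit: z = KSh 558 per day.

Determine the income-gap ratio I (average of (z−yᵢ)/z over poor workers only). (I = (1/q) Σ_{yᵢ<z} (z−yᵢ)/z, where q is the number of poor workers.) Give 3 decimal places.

0.265

Incomes under z: KSh 280, KSh 540 (q = 2 of N = 9).
Shortfall ratios (z−y)/z: 0.4982, 0.0323; sum = 0.530466.
I averages over the q = 2 poor units only: 0.530466 / 2 = 0.265.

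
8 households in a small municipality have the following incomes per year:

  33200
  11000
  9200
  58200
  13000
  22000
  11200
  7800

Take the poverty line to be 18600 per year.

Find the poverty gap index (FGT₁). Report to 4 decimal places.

Incomes under z: 7800, 9200, 11000, 11200, 13000 (q = 5 of N = 8).
Relative gaps: (18600−7800)/18600 = 0.5806; (18600−9200)/18600 = 0.5054; (18600−11000)/18600 = 0.4086; (18600−11200)/18600 = 0.3978; (18600−13000)/18600 = 0.3011.
Sum of shortfalls = 2.193548; P₁ averages over all N: 2.193548 / 8 = 0.2742.

0.2742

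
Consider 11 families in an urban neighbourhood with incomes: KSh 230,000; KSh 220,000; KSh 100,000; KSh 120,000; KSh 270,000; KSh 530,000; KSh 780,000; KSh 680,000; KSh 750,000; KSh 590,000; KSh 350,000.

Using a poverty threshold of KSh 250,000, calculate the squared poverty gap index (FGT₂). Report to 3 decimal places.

Incomes under z: KSh 100,000, KSh 120,000, KSh 220,000, KSh 230,000 (q = 4 of N = 11).
Relative gaps: (250000−100000)/250000 = 0.6000; (250000−120000)/250000 = 0.5200; (250000−220000)/250000 = 0.1200; (250000−230000)/250000 = 0.0800.
Squared: 0.3600; 0.2704; 0.0144; 0.0064.
Sum = 0.651200; P₂ = 0.651200 / 11 = 0.059.

0.059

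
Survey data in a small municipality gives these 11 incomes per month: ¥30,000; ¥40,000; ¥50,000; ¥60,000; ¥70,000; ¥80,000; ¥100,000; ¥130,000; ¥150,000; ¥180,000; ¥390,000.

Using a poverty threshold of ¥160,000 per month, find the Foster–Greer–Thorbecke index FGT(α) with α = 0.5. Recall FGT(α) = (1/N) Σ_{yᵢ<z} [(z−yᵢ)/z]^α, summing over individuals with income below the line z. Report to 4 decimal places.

Incomes under z: ¥30,000, ¥40,000, ¥50,000, ¥60,000, ¥70,000, ¥80,000, ¥100,000, ¥130,000, ¥150,000 (q = 9 of N = 11).
Normalized shortfalls: (160000−30000)/160000 = 0.8125; (160000−40000)/160000 = 0.7500; (160000−50000)/160000 = 0.6875; (160000−60000)/160000 = 0.6250; (160000−70000)/160000 = 0.5625; (160000−80000)/160000 = 0.5000; (160000−100000)/160000 = 0.3750; (160000−130000)/160000 = 0.1875; (160000−150000)/160000 = 0.0625.
Raised to α = 0.5: 0.90139; 0.86603; 0.82916; 0.79057; 0.75000; 0.70711; 0.61237; 0.43301; 0.25000.
Sum = 6.139631; FGT(0.5) = 6.139631 / 11 = 0.5581.

0.5581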